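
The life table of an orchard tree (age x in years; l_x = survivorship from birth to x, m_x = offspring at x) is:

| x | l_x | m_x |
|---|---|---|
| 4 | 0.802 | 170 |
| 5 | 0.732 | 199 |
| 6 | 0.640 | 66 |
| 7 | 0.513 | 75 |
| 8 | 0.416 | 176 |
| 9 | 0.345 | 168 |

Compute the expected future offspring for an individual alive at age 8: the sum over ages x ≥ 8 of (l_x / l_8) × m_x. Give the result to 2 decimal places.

315.33

l_8 = 0.416. Conditional survival from age 8 to x is l_x / l_8.
  x=8: (0.416/0.416) × 176 = 176.0000
  x=9: (0.345/0.416) × 168 = 139.3269
Sum = 176.0000 + 139.3269 = 315.3269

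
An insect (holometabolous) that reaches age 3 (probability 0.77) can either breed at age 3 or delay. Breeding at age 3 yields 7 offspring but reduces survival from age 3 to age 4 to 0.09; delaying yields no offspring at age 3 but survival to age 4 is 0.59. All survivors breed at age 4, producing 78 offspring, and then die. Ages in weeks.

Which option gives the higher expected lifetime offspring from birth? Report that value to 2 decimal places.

35.44

breed at age 3: R₀ = 0.77 × (7 + 0.09 × 78) = 0.77 × 14.0200 = 10.7954
delay to age 4: R₀ = 0.77 × (0.59 × 78) = 0.77 × 46.0200 = 35.4354
Higher: delay to age 4 (35.4354).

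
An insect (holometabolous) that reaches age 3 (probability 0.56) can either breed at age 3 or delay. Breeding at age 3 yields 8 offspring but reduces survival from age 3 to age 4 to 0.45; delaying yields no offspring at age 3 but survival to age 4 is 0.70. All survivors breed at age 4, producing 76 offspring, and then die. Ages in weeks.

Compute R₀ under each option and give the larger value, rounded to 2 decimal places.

29.79

breed at age 3: R₀ = 0.56 × (8 + 0.45 × 76) = 0.56 × 42.2000 = 23.6320
delay to age 4: R₀ = 0.56 × (0.70 × 76) = 0.56 × 53.2000 = 29.7920
Higher: delay to age 4 (29.7920).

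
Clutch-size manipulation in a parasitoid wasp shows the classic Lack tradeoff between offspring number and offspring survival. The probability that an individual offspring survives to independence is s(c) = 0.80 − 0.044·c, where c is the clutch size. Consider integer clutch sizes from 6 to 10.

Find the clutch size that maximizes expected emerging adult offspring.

9

Expected emerging adult offspring = c × s(c):
  c=6: 6 × 0.536 = 3.216
  c=7: 7 × 0.492 = 3.444
  c=8: 8 × 0.448 = 3.584
  c=9: 9 × 0.404 = 3.636
  c=10: 10 × 0.360 = 3.600
Maximum at c = 9 (3.636 emerging adult offspring).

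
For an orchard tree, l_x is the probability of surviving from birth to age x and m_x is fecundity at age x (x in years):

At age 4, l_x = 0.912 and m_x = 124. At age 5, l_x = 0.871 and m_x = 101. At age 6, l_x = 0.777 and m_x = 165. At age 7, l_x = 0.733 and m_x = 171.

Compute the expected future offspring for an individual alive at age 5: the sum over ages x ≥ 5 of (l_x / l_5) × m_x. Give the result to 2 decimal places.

392.10

l_5 = 0.871. Conditional survival from age 5 to x is l_x / l_5.
  x=5: (0.871/0.871) × 101 = 101.0000
  x=6: (0.777/0.871) × 165 = 147.1929
  x=7: (0.733/0.871) × 171 = 143.9070
Sum = 101.0000 + 147.1929 + 143.9070 = 392.0999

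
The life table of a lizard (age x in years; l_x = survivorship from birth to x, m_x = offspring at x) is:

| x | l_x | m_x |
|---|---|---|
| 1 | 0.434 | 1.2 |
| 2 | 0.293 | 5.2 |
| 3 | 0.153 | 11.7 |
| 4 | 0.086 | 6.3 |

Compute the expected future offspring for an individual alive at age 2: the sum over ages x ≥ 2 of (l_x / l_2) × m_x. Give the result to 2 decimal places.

13.16

l_2 = 0.293. Conditional survival from age 2 to x is l_x / l_2.
  x=2: (0.293/0.293) × 5.2 = 5.2000
  x=3: (0.153/0.293) × 11.7 = 6.1096
  x=4: (0.086/0.293) × 6.3 = 1.8491
Sum = 5.2000 + 6.1096 + 1.8491 = 13.1587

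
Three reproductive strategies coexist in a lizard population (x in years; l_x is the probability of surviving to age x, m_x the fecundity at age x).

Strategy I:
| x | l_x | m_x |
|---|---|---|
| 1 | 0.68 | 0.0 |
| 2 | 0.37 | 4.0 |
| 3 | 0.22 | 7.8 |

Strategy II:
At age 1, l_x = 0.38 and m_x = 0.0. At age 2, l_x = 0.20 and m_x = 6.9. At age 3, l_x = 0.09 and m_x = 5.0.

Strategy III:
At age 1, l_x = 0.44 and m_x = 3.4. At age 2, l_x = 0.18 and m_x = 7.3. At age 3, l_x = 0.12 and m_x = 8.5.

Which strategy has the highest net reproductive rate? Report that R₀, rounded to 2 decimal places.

Strategy I: R₀ = 0.68×0.0 + 0.37×4.0 + 0.22×7.8 = 3.1960
Strategy II: R₀ = 0.38×0.0 + 0.20×6.9 + 0.09×5.0 = 1.8300
Strategy III: R₀ = 0.44×3.4 + 0.18×7.3 + 0.12×8.5 = 3.8300
Highest R₀: strategy III with 3.8300.

3.83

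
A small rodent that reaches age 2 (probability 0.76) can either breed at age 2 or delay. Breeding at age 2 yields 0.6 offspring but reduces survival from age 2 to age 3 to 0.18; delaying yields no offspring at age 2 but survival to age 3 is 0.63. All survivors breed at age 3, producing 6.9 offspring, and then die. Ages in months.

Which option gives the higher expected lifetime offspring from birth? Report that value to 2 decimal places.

breed at age 2: R₀ = 0.76 × (0.6 + 0.18 × 6.9) = 0.76 × 1.8420 = 1.3999
delay to age 3: R₀ = 0.76 × (0.63 × 6.9) = 0.76 × 4.3470 = 3.3037
Higher: delay to age 3 (3.3037).

3.30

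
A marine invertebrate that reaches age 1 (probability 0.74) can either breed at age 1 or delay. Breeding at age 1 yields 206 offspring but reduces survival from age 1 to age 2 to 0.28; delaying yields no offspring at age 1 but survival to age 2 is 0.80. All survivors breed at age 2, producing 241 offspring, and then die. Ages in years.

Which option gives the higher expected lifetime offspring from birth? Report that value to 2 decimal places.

breed at age 1: R₀ = 0.74 × (206 + 0.28 × 241) = 0.74 × 273.4800 = 202.3752
delay to age 2: R₀ = 0.74 × (0.80 × 241) = 0.74 × 192.8000 = 142.6720
Higher: breed at age 1 (202.3752).

202.38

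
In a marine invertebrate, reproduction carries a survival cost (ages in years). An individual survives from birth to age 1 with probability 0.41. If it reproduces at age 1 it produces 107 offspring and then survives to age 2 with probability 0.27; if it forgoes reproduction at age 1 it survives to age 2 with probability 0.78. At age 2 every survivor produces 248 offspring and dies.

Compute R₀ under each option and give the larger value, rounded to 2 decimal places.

breed at age 1: R₀ = 0.41 × (107 + 0.27 × 248) = 0.41 × 173.9600 = 71.3236
delay to age 2: R₀ = 0.41 × (0.78 × 248) = 0.41 × 193.4400 = 79.3104
Higher: delay to age 2 (79.3104).

79.31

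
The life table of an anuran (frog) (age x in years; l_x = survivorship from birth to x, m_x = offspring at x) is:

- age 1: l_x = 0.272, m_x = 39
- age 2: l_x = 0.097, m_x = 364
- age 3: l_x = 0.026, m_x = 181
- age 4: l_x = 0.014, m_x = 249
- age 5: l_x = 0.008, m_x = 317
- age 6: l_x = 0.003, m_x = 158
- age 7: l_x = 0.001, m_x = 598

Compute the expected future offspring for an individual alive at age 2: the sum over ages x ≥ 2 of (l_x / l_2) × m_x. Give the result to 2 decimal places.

l_2 = 0.097. Conditional survival from age 2 to x is l_x / l_2.
  x=2: (0.097/0.097) × 364 = 364.0000
  x=3: (0.026/0.097) × 181 = 48.5155
  x=4: (0.014/0.097) × 249 = 35.9381
  x=5: (0.008/0.097) × 317 = 26.1443
  x=6: (0.003/0.097) × 158 = 4.8866
  x=7: (0.001/0.097) × 598 = 6.1649
Sum = 364.0000 + 48.5155 + 35.9381 + 26.1443 + 4.8866 + 6.1649 = 485.6495

485.65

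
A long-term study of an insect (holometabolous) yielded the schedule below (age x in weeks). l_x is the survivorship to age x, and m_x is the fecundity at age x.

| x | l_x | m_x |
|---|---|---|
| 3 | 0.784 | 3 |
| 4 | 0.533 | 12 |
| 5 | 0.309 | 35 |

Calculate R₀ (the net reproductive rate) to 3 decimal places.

19.563

R₀ = Σ l_x m_x:
  age 3: 0.784 × 3 = 2.3520
  age 4: 0.533 × 12 = 6.3960
  age 5: 0.309 × 35 = 10.8150
R₀ = 2.3520 + 6.3960 + 10.8150 = 19.5630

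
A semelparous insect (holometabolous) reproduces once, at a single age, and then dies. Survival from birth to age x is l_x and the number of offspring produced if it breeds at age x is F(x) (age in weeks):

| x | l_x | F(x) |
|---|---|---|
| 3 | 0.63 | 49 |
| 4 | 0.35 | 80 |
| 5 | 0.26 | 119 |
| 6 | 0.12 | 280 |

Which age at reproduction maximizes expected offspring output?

Expected offspring if breeding at age x = l_x × F(x):
  age 3: 0.63 × 49 = 30.870
  age 4: 0.35 × 80 = 28.000
  age 5: 0.26 × 119 = 30.940
  age 6: 0.12 × 280 = 33.600
Maximum at age 6 (33.600).

6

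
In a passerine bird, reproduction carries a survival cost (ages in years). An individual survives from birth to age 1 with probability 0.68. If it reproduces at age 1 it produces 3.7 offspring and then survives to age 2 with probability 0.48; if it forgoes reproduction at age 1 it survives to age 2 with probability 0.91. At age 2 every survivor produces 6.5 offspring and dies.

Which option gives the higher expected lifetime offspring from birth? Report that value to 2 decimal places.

4.64

breed at age 1: R₀ = 0.68 × (3.7 + 0.48 × 6.5) = 0.68 × 6.8200 = 4.6376
delay to age 2: R₀ = 0.68 × (0.91 × 6.5) = 0.68 × 5.9150 = 4.0222
Higher: breed at age 1 (4.6376).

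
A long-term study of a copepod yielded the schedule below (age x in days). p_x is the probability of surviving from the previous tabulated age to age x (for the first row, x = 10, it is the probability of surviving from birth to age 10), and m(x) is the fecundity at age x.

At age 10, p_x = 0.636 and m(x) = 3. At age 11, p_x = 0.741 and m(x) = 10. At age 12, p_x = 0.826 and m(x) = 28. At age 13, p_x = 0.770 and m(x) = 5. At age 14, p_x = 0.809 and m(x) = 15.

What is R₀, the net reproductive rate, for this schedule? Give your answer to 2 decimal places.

Survivorship from birth: l_x = p_10·p_11·…·p_x.
  l_10 = 0.63600
  l_11 = 0.47128
  l_12 = 0.38927
  l_13 = 0.29974
  l_14 = 0.24249
R₀ = Σ l_x m(x):
  age 10: 0.63600 × 3 = 1.9080
  age 11: 0.47128 × 10 = 4.7128
  age 12: 0.38927 × 28 = 10.8996
  age 13: 0.29974 × 5 = 1.4987
  age 14: 0.24249 × 15 = 3.6374
R₀ = 1.9080 + 4.7128 + 10.8996 + 1.4987 + 3.6374 = 22.6564

22.66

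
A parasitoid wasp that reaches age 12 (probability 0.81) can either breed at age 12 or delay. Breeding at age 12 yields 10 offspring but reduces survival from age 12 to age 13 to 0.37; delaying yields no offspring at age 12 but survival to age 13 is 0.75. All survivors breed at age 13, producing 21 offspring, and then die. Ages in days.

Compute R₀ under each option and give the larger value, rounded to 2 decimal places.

breed at age 12: R₀ = 0.81 × (10 + 0.37 × 21) = 0.81 × 17.7700 = 14.3937
delay to age 13: R₀ = 0.81 × (0.75 × 21) = 0.81 × 15.7500 = 12.7575
Higher: breed at age 12 (14.3937).

14.39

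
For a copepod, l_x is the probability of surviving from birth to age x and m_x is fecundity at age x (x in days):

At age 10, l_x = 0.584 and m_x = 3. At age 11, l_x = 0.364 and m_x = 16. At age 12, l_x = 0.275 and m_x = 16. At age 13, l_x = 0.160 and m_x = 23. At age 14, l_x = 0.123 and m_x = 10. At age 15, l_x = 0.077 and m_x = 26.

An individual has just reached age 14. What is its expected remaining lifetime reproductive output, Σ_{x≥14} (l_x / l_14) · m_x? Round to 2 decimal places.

l_14 = 0.123. Conditional survival from age 14 to x is l_x / l_14.
  x=14: (0.123/0.123) × 10 = 10.0000
  x=15: (0.077/0.123) × 26 = 16.2764
Sum = 10.0000 + 16.2764 = 26.2764

26.28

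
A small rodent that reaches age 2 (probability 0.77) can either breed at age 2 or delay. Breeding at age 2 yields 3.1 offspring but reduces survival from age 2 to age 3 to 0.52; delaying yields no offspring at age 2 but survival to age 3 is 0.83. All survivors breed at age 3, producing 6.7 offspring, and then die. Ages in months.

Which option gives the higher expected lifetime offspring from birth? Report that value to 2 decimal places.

breed at age 2: R₀ = 0.77 × (3.1 + 0.52 × 6.7) = 0.77 × 6.5840 = 5.0697
delay to age 3: R₀ = 0.77 × (0.83 × 6.7) = 0.77 × 5.5610 = 4.2820
Higher: breed at age 2 (5.0697).

5.07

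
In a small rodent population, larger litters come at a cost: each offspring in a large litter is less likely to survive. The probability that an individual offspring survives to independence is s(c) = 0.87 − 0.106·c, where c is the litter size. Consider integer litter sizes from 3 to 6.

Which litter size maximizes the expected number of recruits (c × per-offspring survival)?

Expected recruits = c × s(c):
  c=3: 3 × 0.552 = 1.656
  c=4: 4 × 0.446 = 1.784
  c=5: 5 × 0.340 = 1.700
  c=6: 6 × 0.234 = 1.404
Maximum at c = 4 (1.784 recruits).

4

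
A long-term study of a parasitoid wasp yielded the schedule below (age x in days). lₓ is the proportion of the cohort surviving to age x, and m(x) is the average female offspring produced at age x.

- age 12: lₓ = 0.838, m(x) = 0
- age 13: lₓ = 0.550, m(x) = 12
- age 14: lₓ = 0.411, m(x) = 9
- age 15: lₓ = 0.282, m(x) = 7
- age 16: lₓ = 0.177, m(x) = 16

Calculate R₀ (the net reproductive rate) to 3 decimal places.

15.105

R₀ = Σ lₓ m(x):
  age 12: 0.838 × 0 = 0.0000
  age 13: 0.550 × 12 = 6.6000
  age 14: 0.411 × 9 = 3.6990
  age 15: 0.282 × 7 = 1.9740
  age 16: 0.177 × 16 = 2.8320
R₀ = 0.0000 + 6.6000 + 3.6990 + 1.9740 + 2.8320 = 15.1050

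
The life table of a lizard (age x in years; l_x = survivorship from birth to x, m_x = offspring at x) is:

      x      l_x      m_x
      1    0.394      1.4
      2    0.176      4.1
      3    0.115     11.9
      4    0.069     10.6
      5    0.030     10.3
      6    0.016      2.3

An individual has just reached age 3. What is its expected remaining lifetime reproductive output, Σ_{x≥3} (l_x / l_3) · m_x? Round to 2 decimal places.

21.27

l_3 = 0.115. Conditional survival from age 3 to x is l_x / l_3.
  x=3: (0.115/0.115) × 11.9 = 11.9000
  x=4: (0.069/0.115) × 10.6 = 6.3600
  x=5: (0.030/0.115) × 10.3 = 2.6870
  x=6: (0.016/0.115) × 2.3 = 0.3200
Sum = 11.9000 + 6.3600 + 2.6870 + 0.3200 = 21.2670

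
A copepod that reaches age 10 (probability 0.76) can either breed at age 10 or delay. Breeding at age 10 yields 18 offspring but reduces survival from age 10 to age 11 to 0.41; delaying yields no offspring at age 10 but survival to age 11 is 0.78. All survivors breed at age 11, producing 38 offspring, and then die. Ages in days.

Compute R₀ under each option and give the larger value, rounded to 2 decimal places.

25.52

breed at age 10: R₀ = 0.76 × (18 + 0.41 × 38) = 0.76 × 33.5800 = 25.5208
delay to age 11: R₀ = 0.76 × (0.78 × 38) = 0.76 × 29.6400 = 22.5264
Higher: breed at age 10 (25.5208).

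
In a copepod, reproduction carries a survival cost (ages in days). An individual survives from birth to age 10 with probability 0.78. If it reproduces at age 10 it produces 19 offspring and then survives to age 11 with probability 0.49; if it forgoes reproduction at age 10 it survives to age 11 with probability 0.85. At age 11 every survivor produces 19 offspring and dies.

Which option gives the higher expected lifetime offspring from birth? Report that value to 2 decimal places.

22.08

breed at age 10: R₀ = 0.78 × (19 + 0.49 × 19) = 0.78 × 28.3100 = 22.0818
delay to age 11: R₀ = 0.78 × (0.85 × 19) = 0.78 × 16.1500 = 12.5970
Higher: breed at age 10 (22.0818).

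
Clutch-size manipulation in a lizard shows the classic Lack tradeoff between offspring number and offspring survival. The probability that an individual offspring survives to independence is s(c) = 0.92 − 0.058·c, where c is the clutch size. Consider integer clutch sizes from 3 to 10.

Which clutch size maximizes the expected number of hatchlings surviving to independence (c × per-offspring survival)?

Expected hatchlings surviving to independence = c × s(c):
  c=3: 3 × 0.746 = 2.238
  c=4: 4 × 0.688 = 2.752
  c=5: 5 × 0.630 = 3.150
  c=6: 6 × 0.572 = 3.432
  c=7: 7 × 0.514 = 3.598
  c=8: 8 × 0.456 = 3.648
  c=9: 9 × 0.398 = 3.582
  c=10: 10 × 0.340 = 3.400
Maximum at c = 8 (3.648 hatchlings surviving to independence).

8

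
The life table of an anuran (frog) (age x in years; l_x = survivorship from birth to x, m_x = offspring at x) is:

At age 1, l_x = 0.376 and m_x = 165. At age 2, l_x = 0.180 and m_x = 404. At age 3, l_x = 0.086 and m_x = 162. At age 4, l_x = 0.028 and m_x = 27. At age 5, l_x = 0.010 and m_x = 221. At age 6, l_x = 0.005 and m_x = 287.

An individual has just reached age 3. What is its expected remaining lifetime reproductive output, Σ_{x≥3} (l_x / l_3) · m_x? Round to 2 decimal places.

213.17

l_3 = 0.086. Conditional survival from age 3 to x is l_x / l_3.
  x=3: (0.086/0.086) × 162 = 162.0000
  x=4: (0.028/0.086) × 27 = 8.7907
  x=5: (0.010/0.086) × 221 = 25.6977
  x=6: (0.005/0.086) × 287 = 16.6860
Sum = 162.0000 + 8.7907 + 25.6977 + 16.6860 = 213.1744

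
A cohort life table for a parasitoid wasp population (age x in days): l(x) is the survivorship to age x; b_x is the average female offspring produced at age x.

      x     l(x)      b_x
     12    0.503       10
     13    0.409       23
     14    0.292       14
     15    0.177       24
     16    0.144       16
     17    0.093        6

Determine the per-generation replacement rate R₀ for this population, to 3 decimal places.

25.635

R₀ = Σ l(x) b_x:
  age 12: 0.503 × 10 = 5.0300
  age 13: 0.409 × 23 = 9.4070
  age 14: 0.292 × 14 = 4.0880
  age 15: 0.177 × 24 = 4.2480
  age 16: 0.144 × 16 = 2.3040
  age 17: 0.093 × 6 = 0.5580
R₀ = 5.0300 + 9.4070 + 4.0880 + 4.2480 + 2.3040 + 0.5580 = 25.6350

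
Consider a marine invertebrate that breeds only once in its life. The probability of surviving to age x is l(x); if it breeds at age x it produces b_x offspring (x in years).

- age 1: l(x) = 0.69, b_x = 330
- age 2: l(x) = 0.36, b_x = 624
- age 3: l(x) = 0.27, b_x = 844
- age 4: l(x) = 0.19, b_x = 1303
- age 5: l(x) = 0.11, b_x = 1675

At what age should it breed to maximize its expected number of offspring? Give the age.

Expected offspring if breeding at age x = l(x) × b_x:
  age 1: 0.69 × 330 = 227.700
  age 2: 0.36 × 624 = 224.640
  age 3: 0.27 × 844 = 227.880
  age 4: 0.19 × 1303 = 247.570
  age 5: 0.11 × 1675 = 184.250
Maximum at age 4 (247.570).

4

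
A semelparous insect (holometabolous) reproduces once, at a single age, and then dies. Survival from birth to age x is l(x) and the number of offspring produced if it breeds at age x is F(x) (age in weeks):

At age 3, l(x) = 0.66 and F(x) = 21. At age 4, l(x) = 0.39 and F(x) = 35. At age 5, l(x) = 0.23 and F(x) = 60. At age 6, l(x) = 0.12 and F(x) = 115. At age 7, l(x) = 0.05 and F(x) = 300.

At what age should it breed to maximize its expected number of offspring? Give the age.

7

Expected offspring if breeding at age x = l(x) × F(x):
  age 3: 0.66 × 21 = 13.860
  age 4: 0.39 × 35 = 13.650
  age 5: 0.23 × 60 = 13.800
  age 6: 0.12 × 115 = 13.800
  age 7: 0.05 × 300 = 15.000
Maximum at age 7 (15.000).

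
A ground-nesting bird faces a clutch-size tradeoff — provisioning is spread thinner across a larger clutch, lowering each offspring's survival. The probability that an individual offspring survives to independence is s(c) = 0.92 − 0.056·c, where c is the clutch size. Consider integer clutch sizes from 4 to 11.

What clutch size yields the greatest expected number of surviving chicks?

8

Expected surviving chicks = c × s(c):
  c=4: 4 × 0.696 = 2.784
  c=5: 5 × 0.640 = 3.200
  c=6: 6 × 0.584 = 3.504
  c=7: 7 × 0.528 = 3.696
  c=8: 8 × 0.472 = 3.776
  c=9: 9 × 0.416 = 3.744
  c=10: 10 × 0.360 = 3.600
  c=11: 11 × 0.304 = 3.344
Maximum at c = 8 (3.776 surviving chicks).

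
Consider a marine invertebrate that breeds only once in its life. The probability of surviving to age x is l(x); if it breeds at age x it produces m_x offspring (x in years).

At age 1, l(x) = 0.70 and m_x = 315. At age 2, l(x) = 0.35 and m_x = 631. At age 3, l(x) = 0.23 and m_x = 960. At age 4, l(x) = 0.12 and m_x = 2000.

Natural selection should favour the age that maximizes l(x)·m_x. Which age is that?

4

Expected offspring if breeding at age x = l(x) × m_x:
  age 1: 0.70 × 315 = 220.500
  age 2: 0.35 × 631 = 220.850
  age 3: 0.23 × 960 = 220.800
  age 4: 0.12 × 2000 = 240.000
Maximum at age 4 (240.000).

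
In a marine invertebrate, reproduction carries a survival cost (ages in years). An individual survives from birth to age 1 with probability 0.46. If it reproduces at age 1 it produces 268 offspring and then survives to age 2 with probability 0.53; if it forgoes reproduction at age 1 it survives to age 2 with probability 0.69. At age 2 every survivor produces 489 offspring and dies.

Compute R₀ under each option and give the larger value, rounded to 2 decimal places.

breed at age 1: R₀ = 0.46 × (268 + 0.53 × 489) = 0.46 × 527.1700 = 242.4982
delay to age 2: R₀ = 0.46 × (0.69 × 489) = 0.46 × 337.4100 = 155.2086
Higher: breed at age 1 (242.4982).

242.50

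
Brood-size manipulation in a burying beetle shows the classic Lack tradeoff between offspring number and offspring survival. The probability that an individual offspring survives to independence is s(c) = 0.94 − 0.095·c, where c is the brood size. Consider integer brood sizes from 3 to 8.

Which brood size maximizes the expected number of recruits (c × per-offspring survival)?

Expected recruits = c × s(c):
  c=3: 3 × 0.655 = 1.965
  c=4: 4 × 0.560 = 2.240
  c=5: 5 × 0.465 = 2.325
  c=6: 6 × 0.370 = 2.220
  c=7: 7 × 0.275 = 1.925
  c=8: 8 × 0.180 = 1.440
Maximum at c = 5 (2.325 recruits).

5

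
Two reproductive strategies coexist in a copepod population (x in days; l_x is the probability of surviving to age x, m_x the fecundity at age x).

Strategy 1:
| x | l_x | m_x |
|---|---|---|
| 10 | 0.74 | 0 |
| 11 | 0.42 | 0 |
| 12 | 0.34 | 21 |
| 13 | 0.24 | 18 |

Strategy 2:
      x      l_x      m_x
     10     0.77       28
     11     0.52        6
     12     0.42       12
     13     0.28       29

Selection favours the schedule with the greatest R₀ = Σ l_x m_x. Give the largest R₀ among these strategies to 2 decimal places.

Strategy 1: R₀ = 0.74×0 + 0.42×0 + 0.34×21 + 0.24×18 = 11.4600
Strategy 2: R₀ = 0.77×28 + 0.52×6 + 0.42×12 + 0.28×29 = 37.8400
Highest R₀: strategy 2 with 37.8400.

37.84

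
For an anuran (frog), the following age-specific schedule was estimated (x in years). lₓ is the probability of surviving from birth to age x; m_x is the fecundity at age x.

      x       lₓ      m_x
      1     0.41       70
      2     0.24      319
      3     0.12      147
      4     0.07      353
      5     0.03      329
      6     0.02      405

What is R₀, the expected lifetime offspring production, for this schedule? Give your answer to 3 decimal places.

R₀ = Σ lₓ m_x:
  age 1: 0.41 × 70 = 28.7000
  age 2: 0.24 × 319 = 76.5600
  age 3: 0.12 × 147 = 17.6400
  age 4: 0.07 × 353 = 24.7100
  age 5: 0.03 × 329 = 9.8700
  age 6: 0.02 × 405 = 8.1000
R₀ = 28.7000 + 76.5600 + 17.6400 + 24.7100 + 9.8700 + 8.1000 = 165.5800

165.580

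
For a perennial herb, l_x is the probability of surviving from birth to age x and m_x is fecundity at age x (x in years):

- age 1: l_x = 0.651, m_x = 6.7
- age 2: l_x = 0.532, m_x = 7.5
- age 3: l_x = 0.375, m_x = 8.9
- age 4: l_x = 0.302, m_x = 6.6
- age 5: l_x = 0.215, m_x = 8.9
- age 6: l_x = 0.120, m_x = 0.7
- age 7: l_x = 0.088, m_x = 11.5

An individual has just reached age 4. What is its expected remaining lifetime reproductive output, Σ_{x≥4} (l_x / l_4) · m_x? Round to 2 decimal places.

l_4 = 0.302. Conditional survival from age 4 to x is l_x / l_4.
  x=4: (0.302/0.302) × 6.6 = 6.6000
  x=5: (0.215/0.302) × 8.9 = 6.3361
  x=6: (0.120/0.302) × 0.7 = 0.2781
  x=7: (0.088/0.302) × 11.5 = 3.3510
Sum = 6.6000 + 6.3361 + 0.2781 + 3.3510 = 16.5652

16.57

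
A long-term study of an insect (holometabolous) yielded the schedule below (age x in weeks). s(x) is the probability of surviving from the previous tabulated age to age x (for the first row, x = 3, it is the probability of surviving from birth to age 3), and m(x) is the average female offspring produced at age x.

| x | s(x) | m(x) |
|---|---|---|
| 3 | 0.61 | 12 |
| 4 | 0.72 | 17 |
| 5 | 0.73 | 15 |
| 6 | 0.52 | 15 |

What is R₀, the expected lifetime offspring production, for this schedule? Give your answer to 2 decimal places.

22.10

Survivorship from birth: l_x = s_3·s_4·…·s_x.
  l_3 = 0.61000
  l_4 = 0.43920
  l_5 = 0.32062
  l_6 = 0.16672
R₀ = Σ l_x m(x):
  age 3: 0.61000 × 12 = 7.3200
  age 4: 0.43920 × 17 = 7.4664
  age 5: 0.32062 × 15 = 4.8093
  age 6: 0.16672 × 15 = 2.5008
R₀ = 7.3200 + 7.4664 + 4.8093 + 2.5008 = 22.0965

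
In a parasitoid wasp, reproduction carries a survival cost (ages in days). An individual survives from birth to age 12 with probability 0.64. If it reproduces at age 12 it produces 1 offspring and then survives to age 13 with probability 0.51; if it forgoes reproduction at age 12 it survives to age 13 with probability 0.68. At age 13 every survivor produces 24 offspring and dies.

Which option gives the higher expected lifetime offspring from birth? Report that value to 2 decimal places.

10.44

breed at age 12: R₀ = 0.64 × (1 + 0.51 × 24) = 0.64 × 13.2400 = 8.4736
delay to age 13: R₀ = 0.64 × (0.68 × 24) = 0.64 × 16.3200 = 10.4448
Higher: delay to age 13 (10.4448).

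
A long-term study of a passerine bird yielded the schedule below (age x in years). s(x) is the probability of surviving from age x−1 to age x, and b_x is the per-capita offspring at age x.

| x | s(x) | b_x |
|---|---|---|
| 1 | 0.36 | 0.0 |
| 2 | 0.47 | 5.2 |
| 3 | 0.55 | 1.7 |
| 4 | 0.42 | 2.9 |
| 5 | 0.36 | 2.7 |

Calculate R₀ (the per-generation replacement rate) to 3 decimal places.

1.189

Survivorship from birth: l_x = s_1·s_2·…·s_x.
  l_1 = 0.36000
  l_2 = 0.16920
  l_3 = 0.09306
  l_4 = 0.03909
  l_5 = 0.01407
R₀ = Σ l_x b_x:
  age 1: 0.36000 × 0.0 = 0.0000
  age 2: 0.16920 × 5.2 = 0.8798
  age 3: 0.09306 × 1.7 = 0.1582
  age 4: 0.03909 × 2.9 = 0.1134
  age 5: 0.01407 × 2.7 = 0.0380
R₀ = 0.0000 + 0.8798 + 0.1582 + 0.1134 + 0.0380 = 1.1894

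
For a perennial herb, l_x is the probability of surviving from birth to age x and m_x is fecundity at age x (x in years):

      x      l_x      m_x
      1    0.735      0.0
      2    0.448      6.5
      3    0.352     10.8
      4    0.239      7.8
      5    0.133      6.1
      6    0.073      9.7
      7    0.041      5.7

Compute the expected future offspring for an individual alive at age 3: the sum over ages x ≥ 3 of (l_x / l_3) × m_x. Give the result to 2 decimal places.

21.08

l_3 = 0.352. Conditional survival from age 3 to x is l_x / l_3.
  x=3: (0.352/0.352) × 10.8 = 10.8000
  x=4: (0.239/0.352) × 7.8 = 5.2960
  x=5: (0.133/0.352) × 6.1 = 2.3048
  x=6: (0.073/0.352) × 9.7 = 2.0116
  x=7: (0.041/0.352) × 5.7 = 0.6639
Sum = 10.8000 + 5.2960 + 2.3048 + 2.0116 + 0.6639 = 21.0764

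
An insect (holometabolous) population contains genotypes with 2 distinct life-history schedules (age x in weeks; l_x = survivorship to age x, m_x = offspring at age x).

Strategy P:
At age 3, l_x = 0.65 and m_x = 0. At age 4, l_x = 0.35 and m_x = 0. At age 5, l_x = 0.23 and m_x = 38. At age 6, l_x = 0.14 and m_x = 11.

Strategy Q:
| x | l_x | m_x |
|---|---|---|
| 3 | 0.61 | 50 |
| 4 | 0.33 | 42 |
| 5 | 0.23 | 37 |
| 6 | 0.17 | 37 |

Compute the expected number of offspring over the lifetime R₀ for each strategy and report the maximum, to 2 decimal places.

Strategy P: R₀ = 0.65×0 + 0.35×0 + 0.23×38 + 0.14×11 = 10.2800
Strategy Q: R₀ = 0.61×50 + 0.33×42 + 0.23×37 + 0.17×37 = 59.1600
Highest R₀: strategy Q with 59.1600.

59.16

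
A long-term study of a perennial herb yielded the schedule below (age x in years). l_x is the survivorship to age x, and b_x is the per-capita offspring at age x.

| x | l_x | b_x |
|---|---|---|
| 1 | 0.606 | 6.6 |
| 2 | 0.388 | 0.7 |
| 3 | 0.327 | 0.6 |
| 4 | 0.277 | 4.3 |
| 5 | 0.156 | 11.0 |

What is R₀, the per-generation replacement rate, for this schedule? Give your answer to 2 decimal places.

R₀ = Σ l_x b_x:
  age 1: 0.606 × 6.6 = 3.9996
  age 2: 0.388 × 0.7 = 0.2716
  age 3: 0.327 × 0.6 = 0.1962
  age 4: 0.277 × 4.3 = 1.1911
  age 5: 0.156 × 11.0 = 1.7160
R₀ = 3.9996 + 0.2716 + 0.1962 + 1.1911 + 1.7160 = 7.3745

7.37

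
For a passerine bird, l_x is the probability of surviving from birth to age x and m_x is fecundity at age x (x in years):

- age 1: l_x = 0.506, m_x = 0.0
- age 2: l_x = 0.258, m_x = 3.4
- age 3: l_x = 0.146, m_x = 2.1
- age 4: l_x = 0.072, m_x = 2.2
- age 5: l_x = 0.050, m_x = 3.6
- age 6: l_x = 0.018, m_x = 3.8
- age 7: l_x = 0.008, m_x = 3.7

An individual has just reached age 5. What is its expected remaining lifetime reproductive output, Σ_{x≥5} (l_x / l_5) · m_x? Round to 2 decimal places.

l_5 = 0.050. Conditional survival from age 5 to x is l_x / l_5.
  x=5: (0.050/0.050) × 3.6 = 3.6000
  x=6: (0.018/0.050) × 3.8 = 1.3680
  x=7: (0.008/0.050) × 3.7 = 0.5920
Sum = 3.6000 + 1.3680 + 0.5920 = 5.5600

5.56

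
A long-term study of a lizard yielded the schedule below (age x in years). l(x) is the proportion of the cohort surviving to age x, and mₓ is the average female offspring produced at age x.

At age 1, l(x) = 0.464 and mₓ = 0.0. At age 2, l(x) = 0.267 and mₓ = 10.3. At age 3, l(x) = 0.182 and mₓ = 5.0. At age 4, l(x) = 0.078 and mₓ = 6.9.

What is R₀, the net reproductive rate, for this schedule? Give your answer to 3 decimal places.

4.198

R₀ = Σ l(x) mₓ:
  age 1: 0.464 × 0.0 = 0.0000
  age 2: 0.267 × 10.3 = 2.7501
  age 3: 0.182 × 5.0 = 0.9100
  age 4: 0.078 × 6.9 = 0.5382
R₀ = 0.0000 + 2.7501 + 0.9100 + 0.5382 = 4.1983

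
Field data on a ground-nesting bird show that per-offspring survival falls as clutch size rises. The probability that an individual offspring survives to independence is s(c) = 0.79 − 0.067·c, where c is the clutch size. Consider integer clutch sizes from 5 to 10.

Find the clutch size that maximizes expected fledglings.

Expected fledglings = c × s(c):
  c=5: 5 × 0.455 = 2.275
  c=6: 6 × 0.388 = 2.328
  c=7: 7 × 0.321 = 2.247
  c=8: 8 × 0.254 = 2.032
  c=9: 9 × 0.187 = 1.683
  c=10: 10 × 0.120 = 1.200
Maximum at c = 6 (2.328 fledglings).

6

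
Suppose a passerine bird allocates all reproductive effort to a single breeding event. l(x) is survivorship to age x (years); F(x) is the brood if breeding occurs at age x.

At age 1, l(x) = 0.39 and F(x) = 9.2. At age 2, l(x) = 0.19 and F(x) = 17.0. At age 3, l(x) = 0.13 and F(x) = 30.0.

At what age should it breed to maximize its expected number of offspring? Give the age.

Expected offspring if breeding at age x = l(x) × F(x):
  age 1: 0.39 × 9.2 = 3.588
  age 2: 0.19 × 17.0 = 3.230
  age 3: 0.13 × 30.0 = 3.900
Maximum at age 3 (3.900).

3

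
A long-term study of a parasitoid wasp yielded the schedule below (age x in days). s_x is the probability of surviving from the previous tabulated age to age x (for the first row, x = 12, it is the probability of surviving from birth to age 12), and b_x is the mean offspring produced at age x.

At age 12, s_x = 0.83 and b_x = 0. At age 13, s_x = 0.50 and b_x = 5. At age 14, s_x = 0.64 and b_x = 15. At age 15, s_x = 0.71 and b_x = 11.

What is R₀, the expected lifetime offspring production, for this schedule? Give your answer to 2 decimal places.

8.13

Survivorship from birth: l_x = s_12·s_13·…·s_x.
  l_12 = 0.83000
  l_13 = 0.41500
  l_14 = 0.26560
  l_15 = 0.18858
R₀ = Σ l_x b_x:
  age 12: 0.83000 × 0 = 0.0000
  age 13: 0.41500 × 5 = 2.0750
  age 14: 0.26560 × 15 = 3.9840
  age 15: 0.18858 × 11 = 2.0744
R₀ = 0.0000 + 2.0750 + 3.9840 + 2.0744 = 8.1334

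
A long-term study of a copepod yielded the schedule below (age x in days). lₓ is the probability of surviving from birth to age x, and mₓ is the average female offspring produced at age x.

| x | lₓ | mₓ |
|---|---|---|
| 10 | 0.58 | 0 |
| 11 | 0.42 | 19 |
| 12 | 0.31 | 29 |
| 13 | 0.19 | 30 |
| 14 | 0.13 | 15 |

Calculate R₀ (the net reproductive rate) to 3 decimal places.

24.620

R₀ = Σ lₓ mₓ:
  age 10: 0.58 × 0 = 0.0000
  age 11: 0.42 × 19 = 7.9800
  age 12: 0.31 × 29 = 8.9900
  age 13: 0.19 × 30 = 5.7000
  age 14: 0.13 × 15 = 1.9500
R₀ = 0.0000 + 7.9800 + 8.9900 + 5.7000 + 1.9500 = 24.6200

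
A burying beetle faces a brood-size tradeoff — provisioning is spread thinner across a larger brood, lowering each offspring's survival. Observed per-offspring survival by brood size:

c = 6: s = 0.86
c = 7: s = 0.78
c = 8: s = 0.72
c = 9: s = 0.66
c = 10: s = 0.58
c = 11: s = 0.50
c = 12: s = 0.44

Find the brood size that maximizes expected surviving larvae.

Expected surviving larvae = c × s(c):
  c=6: 6 × 0.86 = 5.160
  c=7: 7 × 0.78 = 5.460
  c=8: 8 × 0.72 = 5.760
  c=9: 9 × 0.66 = 5.940
  c=10: 10 × 0.58 = 5.800
  c=11: 11 × 0.50 = 5.500
  c=12: 12 × 0.44 = 5.280
Maximum at c = 9 (5.940 surviving larvae).

9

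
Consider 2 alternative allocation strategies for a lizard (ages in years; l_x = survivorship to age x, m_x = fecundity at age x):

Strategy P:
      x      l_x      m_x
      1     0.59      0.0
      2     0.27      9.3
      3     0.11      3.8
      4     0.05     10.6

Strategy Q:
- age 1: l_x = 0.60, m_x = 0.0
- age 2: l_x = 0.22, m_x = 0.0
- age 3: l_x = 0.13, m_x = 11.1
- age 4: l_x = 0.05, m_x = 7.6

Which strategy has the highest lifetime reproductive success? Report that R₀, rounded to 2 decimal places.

Strategy P: R₀ = 0.59×0.0 + 0.27×9.3 + 0.11×3.8 + 0.05×10.6 = 3.4590
Strategy Q: R₀ = 0.60×0.0 + 0.22×0.0 + 0.13×11.1 + 0.05×7.6 = 1.8230
Highest R₀: strategy P with 3.4590.

3.46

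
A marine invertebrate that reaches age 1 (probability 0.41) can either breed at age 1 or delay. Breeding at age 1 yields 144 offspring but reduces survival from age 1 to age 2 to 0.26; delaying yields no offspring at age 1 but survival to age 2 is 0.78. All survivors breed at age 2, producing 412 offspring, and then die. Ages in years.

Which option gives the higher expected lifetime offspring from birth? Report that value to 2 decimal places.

131.76

breed at age 1: R₀ = 0.41 × (144 + 0.26 × 412) = 0.41 × 251.1200 = 102.9592
delay to age 2: R₀ = 0.41 × (0.78 × 412) = 0.41 × 321.3600 = 131.7576
Higher: delay to age 2 (131.7576).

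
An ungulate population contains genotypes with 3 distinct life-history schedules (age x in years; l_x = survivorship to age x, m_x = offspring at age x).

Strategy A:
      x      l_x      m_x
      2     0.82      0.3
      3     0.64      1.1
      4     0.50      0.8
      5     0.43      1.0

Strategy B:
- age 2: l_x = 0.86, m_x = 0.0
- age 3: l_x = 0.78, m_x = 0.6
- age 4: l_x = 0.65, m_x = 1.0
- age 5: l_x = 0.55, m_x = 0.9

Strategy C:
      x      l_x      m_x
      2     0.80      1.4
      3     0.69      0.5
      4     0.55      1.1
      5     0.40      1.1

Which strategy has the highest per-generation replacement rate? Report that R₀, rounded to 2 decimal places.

Strategy A: R₀ = 0.82×0.3 + 0.64×1.1 + 0.50×0.8 + 0.43×1.0 = 1.7800
Strategy B: R₀ = 0.86×0.0 + 0.78×0.6 + 0.65×1.0 + 0.55×0.9 = 1.6130
Strategy C: R₀ = 0.80×1.4 + 0.69×0.5 + 0.55×1.1 + 0.40×1.1 = 2.5100
Highest R₀: strategy C with 2.5100.

2.51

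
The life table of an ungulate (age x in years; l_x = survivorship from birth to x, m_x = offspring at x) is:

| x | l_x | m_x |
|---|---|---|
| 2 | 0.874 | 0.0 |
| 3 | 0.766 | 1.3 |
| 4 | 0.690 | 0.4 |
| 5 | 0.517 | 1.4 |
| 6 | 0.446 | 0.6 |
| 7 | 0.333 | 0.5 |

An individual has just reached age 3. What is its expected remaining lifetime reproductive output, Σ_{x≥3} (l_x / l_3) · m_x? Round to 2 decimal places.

l_3 = 0.766. Conditional survival from age 3 to x is l_x / l_3.
  x=3: (0.766/0.766) × 1.3 = 1.3000
  x=4: (0.690/0.766) × 0.4 = 0.3603
  x=5: (0.517/0.766) × 1.4 = 0.9449
  x=6: (0.446/0.766) × 0.6 = 0.3493
  x=7: (0.333/0.766) × 0.5 = 0.2174
Sum = 1.3000 + 0.3603 + 0.9449 + 0.3493 + 0.2174 = 3.1719

3.17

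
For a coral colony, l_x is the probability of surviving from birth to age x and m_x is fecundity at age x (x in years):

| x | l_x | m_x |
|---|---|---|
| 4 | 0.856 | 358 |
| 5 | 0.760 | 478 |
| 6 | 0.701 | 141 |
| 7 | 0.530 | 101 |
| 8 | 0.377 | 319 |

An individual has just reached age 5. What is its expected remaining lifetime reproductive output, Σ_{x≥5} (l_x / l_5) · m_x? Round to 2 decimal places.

836.73

l_5 = 0.760. Conditional survival from age 5 to x is l_x / l_5.
  x=5: (0.760/0.760) × 478 = 478.0000
  x=6: (0.701/0.760) × 141 = 130.0539
  x=7: (0.530/0.760) × 101 = 70.4342
  x=8: (0.377/0.760) × 319 = 158.2408
Sum = 478.0000 + 130.0539 + 70.4342 + 158.2408 = 836.7289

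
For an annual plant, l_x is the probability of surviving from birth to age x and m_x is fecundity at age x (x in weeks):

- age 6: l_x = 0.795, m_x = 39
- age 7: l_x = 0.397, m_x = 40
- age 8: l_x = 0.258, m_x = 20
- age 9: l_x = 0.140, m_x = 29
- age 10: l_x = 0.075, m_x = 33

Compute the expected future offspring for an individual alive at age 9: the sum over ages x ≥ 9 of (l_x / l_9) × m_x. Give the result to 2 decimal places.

l_9 = 0.140. Conditional survival from age 9 to x is l_x / l_9.
  x=9: (0.140/0.140) × 29 = 29.0000
  x=10: (0.075/0.140) × 33 = 17.6786
Sum = 29.0000 + 17.6786 = 46.6786

46.68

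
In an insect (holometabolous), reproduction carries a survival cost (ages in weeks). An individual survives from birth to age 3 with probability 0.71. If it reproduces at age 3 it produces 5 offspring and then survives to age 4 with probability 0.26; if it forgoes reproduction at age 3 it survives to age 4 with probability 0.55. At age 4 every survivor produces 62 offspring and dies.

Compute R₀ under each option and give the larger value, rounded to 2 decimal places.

24.21

breed at age 3: R₀ = 0.71 × (5 + 0.26 × 62) = 0.71 × 21.1200 = 14.9952
delay to age 4: R₀ = 0.71 × (0.55 × 62) = 0.71 × 34.1000 = 24.2110
Higher: delay to age 4 (24.2110).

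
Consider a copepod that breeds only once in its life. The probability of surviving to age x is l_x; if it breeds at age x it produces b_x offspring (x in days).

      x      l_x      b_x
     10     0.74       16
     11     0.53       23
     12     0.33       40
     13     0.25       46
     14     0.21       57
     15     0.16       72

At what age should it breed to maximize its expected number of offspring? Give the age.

12

Expected offspring if breeding at age x = l_x × b_x:
  age 10: 0.74 × 16 = 11.840
  age 11: 0.53 × 23 = 12.190
  age 12: 0.33 × 40 = 13.200
  age 13: 0.25 × 46 = 11.500
  age 14: 0.21 × 57 = 11.970
  age 15: 0.16 × 72 = 11.520
Maximum at age 12 (13.200).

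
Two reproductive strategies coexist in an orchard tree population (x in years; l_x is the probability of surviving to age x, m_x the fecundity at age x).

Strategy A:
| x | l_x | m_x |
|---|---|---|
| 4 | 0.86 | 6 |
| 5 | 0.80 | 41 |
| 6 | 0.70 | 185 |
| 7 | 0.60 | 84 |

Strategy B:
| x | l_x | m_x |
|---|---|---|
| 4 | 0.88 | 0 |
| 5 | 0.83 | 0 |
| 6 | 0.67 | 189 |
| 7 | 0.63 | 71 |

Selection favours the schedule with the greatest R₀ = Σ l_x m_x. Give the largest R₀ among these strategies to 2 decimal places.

Strategy A: R₀ = 0.86×6 + 0.80×41 + 0.70×185 + 0.60×84 = 217.8600
Strategy B: R₀ = 0.88×0 + 0.83×0 + 0.67×189 + 0.63×71 = 171.3600
Highest R₀: strategy A with 217.8600.

217.86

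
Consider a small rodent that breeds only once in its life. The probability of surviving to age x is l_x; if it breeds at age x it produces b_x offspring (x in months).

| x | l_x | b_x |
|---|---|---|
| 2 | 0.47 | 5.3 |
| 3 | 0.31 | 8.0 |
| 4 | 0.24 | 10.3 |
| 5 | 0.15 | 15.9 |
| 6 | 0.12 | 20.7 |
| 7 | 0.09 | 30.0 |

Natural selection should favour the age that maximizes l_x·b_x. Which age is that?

Expected offspring if breeding at age x = l_x × b_x:
  age 2: 0.47 × 5.3 = 2.491
  age 3: 0.31 × 8.0 = 2.480
  age 4: 0.24 × 10.3 = 2.472
  age 5: 0.15 × 15.9 = 2.385
  age 6: 0.12 × 20.7 = 2.484
  age 7: 0.09 × 30.0 = 2.700
Maximum at age 7 (2.700).

7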